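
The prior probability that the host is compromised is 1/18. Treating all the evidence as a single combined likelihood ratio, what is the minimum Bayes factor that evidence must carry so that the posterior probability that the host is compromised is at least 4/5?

Prior odds = (1/18)/(17/18) = 1/17.
Target odds = 0.8/0.2 = 4.
Required Bayes factor = 4 ÷ (1/17) = 68.

68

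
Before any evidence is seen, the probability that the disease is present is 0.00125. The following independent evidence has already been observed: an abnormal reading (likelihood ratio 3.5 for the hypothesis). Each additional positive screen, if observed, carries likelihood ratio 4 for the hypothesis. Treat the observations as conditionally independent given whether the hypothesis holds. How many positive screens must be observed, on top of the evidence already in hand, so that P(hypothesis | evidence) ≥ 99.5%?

Prior odds = 0.00125/0.99875 = 1/799.
Bayes factor of the evidence already in hand = 3.5.
Odds after that evidence = (1/799) × 3.5 = 7/1598.
Target odds = 0.995/0.005 = 199.
Need 4ⁿ ≥ 199 ÷ (7/1598) = 318002/7.
4⁷ = 16384 falls short of 318002/7 but 4⁸ = 65536 reaches it, so n = 8.

8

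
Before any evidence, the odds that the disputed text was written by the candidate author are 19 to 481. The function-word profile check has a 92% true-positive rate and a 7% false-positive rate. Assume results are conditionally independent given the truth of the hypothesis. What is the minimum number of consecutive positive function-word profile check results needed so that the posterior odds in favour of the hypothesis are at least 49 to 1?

Prior odds = 19/481.
Likelihood ratio of a positive result = 0.92/0.07 = 92/7.
Target odds = 49.
Need (19/481) × (92/7)ⁿ ≥ 49, i.e. (92/7)ⁿ ≥ 23569/19.
(92/7)² = 8464/49 falls short of 23569/19 but (92/7)³ = 778688/343 reaches it, so n = 3.

3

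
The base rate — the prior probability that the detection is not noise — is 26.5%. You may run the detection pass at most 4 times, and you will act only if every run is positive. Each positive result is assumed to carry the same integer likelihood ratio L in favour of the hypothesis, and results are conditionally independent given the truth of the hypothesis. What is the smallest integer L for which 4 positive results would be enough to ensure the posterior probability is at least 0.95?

3

Prior odds = 0.265/0.735 = 53/147.
Target odds = 0.95/0.05 = 19.
Need L⁴ ≥ 19 ÷ (53/147) = 2793/53.
2⁴ = 16 < 2793/53 ≤ 81 = 3⁴, so L = 3.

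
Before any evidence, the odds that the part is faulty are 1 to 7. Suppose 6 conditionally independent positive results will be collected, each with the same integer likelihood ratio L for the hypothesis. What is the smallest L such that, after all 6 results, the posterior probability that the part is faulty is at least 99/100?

3

Prior odds = 1/7.
Target odds = 0.99/0.01 = 99.
Need L⁶ ≥ 99 ÷ (1/7) = 693.
2⁶ = 64 < 693 ≤ 729 = 3⁶, so L = 3.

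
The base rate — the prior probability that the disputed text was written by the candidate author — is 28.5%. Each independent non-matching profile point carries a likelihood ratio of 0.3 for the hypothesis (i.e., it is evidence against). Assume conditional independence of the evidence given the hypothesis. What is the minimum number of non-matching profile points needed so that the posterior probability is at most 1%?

Prior odds: 0.285 ÷ 0.715 = 57/143.
Likelihood ratio per non-matching profile point = 0.3.
Target odds: 0.01 ÷ 0.99 = 1/99.
Require 0.3ⁿ ≤ 1/99 ÷ (57/143) = 13/513.
0.3³ = 0.027 is still above 13/513 but 0.3⁴ = 0.0081 is at or below it, so n = 4.

4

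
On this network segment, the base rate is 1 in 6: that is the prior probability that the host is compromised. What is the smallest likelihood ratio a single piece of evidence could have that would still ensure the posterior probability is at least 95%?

Prior odds = (1/6)/(5/6) = 0.2.
Target odds = 0.95/0.05 = 19.
Required Bayes factor = 19 ÷ 0.2 = 95.

95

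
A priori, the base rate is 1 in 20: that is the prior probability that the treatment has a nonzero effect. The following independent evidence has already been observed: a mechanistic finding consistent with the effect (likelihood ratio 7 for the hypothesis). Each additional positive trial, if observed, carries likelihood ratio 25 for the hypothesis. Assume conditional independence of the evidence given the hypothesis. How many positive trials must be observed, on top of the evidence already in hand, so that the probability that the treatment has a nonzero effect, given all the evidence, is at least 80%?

Prior odds = 0.05/0.95 = 1/19.
Bayes factor of the evidence already in hand = 7.
Odds after that evidence = (1/19) × 7 = 7/19.
Target odds = 0.8/0.2 = 4.
Need 25ⁿ ≥ 4 ÷ (7/19) = 76/7.
25¹ = 25, which meets the required 76/7; so n = 1.

1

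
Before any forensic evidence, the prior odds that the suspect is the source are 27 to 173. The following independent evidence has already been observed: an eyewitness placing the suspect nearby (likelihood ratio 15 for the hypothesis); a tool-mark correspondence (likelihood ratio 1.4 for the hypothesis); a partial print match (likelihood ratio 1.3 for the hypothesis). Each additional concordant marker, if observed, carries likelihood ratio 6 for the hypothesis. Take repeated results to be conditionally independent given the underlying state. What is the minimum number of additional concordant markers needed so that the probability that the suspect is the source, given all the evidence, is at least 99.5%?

Prior odds = 27/173.
Combined Bayes factor of the evidence already in hand = 15 × 1.4 × 1.3 = 27.3.
Odds after that evidence = (27/173) × 27.3 = 7371/1730.
Target odds = 0.995/0.005 = 199.
Need 6ⁿ ≥ 199 ÷ (7371/1730) = 344270/7371.
6² = 36 falls short of 344270/7371 but 6³ = 216 reaches it, so n = 3.

3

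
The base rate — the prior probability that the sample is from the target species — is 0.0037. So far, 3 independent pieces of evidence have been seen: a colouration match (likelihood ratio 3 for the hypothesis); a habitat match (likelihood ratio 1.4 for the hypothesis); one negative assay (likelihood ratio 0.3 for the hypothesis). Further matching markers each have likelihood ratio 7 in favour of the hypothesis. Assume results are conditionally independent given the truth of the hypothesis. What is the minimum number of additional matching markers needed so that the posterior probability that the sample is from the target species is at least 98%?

Prior odds = 0.0037/0.9963 = 37/9963.
Combined Bayes factor of the evidence already in hand = 3 × 1.4 × 0.3 = 1.26.
Odds after that evidence = (37/9963) × 1.26 = 259/55350.
Target odds = 0.98/0.02 = 49.
Need 7ⁿ ≥ 49 ÷ (259/55350) = 387450/37.
7⁴ = 2401 falls short of 387450/37 but 7⁵ = 16807 reaches it, so n = 5.

5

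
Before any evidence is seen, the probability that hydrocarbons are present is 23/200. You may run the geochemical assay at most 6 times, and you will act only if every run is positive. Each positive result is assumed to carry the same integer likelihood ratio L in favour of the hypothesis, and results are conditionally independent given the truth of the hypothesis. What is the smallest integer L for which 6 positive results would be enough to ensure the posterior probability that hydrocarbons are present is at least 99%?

Prior odds = 0.115/0.885 = 23/177.
Target odds = 0.99/0.01 = 99.
Need L⁶ ≥ 99 ÷ (23/177) = 17523/23.
3⁶ = 729 < 17523/23 ≤ 4096 = 4⁶, so L = 4.

4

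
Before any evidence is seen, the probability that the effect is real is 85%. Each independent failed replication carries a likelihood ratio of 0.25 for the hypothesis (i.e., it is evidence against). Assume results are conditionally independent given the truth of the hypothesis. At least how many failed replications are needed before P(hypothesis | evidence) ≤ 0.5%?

6

Prior odds = 0.85/0.15 = 17/3.
Likelihood ratio per failed replication = 0.25.
Target odds: 0.005 ÷ 0.995 = 1/199.
Require 0.25ⁿ ≤ 1/199 ÷ (17/3) = 3/3383.
0.25⁵ = 1/1024 is still above 3/3383 but 0.25⁶ = 1/4096 is at or below it, so n = 6.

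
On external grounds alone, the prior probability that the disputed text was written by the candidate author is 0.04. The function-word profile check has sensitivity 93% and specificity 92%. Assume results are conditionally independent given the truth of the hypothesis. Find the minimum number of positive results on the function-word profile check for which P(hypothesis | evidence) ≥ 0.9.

3

Prior odds: 0.04 ÷ 0.96 = 1/24.
False-positive rate = 1 − 0.92 = 0.08; likelihood ratio of a positive = 0.93/0.08 = 11.625.
Target posterior odds = 0.9/0.1 = 9.
Need (1/24) × 11.625ⁿ ≥ 9, i.e. 11.625ⁿ ≥ 216.
11.625² = 135.140625 falls short of 216 but 11.625³ = 804357/512 reaches it, so n = 3.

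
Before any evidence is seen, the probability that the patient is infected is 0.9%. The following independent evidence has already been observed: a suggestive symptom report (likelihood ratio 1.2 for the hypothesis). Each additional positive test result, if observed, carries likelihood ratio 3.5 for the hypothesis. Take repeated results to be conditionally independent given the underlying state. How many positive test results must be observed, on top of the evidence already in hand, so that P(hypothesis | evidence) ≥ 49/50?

Prior odds = 0.009/0.991 = 9/991.
Bayes factor of the evidence already in hand = 1.2.
Odds after that evidence = (9/991) × 1.2 = 54/4955.
Target odds = 0.98/0.02 = 49.
Need 3.5ⁿ ≥ 49 ÷ (54/4955) = 242795/54.
3.5⁶ = 1838.265625 falls short of 242795/54 but 3.5⁷ = 823543/128 reaches it, so n = 7.

7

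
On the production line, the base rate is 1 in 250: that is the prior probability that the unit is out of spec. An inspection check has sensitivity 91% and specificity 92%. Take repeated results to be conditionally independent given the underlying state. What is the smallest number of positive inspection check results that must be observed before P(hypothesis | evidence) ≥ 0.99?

5

Prior odds = 0.004/0.996 = 1/249.
False-positive rate = 1 − 0.92 = 0.08; likelihood ratio of a positive = 0.91/0.08 = 11.375.
Target odds: 0.99 ÷ 0.01 = 99.
Require 11.375ⁿ ≥ 99 ÷ (1/249) = 24651.
11.375⁴ = 68574961/4096 falls short of 24651 but 11.375⁵ ≈190439 reaches it, so n = 5.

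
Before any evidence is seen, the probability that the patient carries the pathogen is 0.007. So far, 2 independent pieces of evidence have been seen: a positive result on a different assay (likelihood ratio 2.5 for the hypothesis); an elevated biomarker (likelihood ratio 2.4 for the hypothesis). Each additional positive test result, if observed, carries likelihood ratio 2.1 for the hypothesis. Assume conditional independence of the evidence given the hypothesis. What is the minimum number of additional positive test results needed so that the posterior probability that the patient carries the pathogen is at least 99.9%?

14

Prior odds = 0.007/0.993 = 7/993.
Combined Bayes factor of the evidence already in hand = 2.5 × 2.4 = 6.
Odds after that evidence = (7/993) × 6 = 14/331.
Target odds = 0.999/0.001 = 999.
Need 2.1ⁿ ≥ 999 ÷ (14/331) = 330669/14.
2.1¹³ ≈15447.2 falls short of 330669/14 but 2.1¹⁴ ≈32439.2 reaches it, so n = 14.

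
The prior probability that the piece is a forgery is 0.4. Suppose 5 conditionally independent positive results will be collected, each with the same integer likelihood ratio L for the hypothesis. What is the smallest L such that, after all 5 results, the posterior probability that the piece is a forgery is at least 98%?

Prior odds = 0.4/0.6 = 2/3.
Target odds = 0.98/0.02 = 49.
Need L⁵ ≥ 49 ÷ (2/3) = 73.5.
2⁵ = 32 < 73.5 ≤ 243 = 3⁵, so L = 3.

3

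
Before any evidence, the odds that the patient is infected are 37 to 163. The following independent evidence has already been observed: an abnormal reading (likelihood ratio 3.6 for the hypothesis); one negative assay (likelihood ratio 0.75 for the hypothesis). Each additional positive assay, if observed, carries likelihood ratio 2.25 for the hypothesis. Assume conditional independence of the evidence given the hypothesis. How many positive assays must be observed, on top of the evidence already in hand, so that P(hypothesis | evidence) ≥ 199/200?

Prior odds = 37/163.
Combined Bayes factor of the evidence already in hand = 3.6 × 0.75 = 2.7.
Odds after that evidence = (37/163) × 2.7 = 999/1630.
Target odds = 0.995/0.005 = 199.
Need 2.25ⁿ ≥ 199 ÷ (999/1630) = 324370/999.
2.25⁷ = 4782969/16384 falls short of 324370/999 but 2.25⁸ = 43046721/65536 reaches it, so n = 8.

8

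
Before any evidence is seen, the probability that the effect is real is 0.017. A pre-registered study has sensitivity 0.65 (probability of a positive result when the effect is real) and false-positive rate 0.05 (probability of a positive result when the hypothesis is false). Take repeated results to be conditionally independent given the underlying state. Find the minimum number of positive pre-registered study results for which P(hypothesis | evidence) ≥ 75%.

Prior odds: 0.017 ÷ 0.983 = 17/983.
Likelihood ratio of a positive result = 0.65/0.05 = 13.
Target odds: 0.75 ÷ 0.25 = 3.
Need (17/983) × 13ⁿ ≥ 3, i.e. 13ⁿ ≥ 2949/17.
13² = 169 falls short of 2949/17 but 13³ = 2197 reaches it, so n = 3.

3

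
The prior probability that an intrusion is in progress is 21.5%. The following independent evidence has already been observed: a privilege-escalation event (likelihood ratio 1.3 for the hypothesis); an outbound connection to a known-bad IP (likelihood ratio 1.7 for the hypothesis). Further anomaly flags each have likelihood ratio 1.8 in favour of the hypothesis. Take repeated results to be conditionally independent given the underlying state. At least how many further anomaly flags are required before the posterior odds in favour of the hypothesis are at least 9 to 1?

Prior odds = 0.215/0.785 = 43/157.
Combined Bayes factor of the evidence already in hand = 1.3 × 1.7 = 2.21.
Odds after that evidence = (43/157) × 2.21 = 9503/15700.
Target odds = 9.
Need 1.8ⁿ ≥ 9 ÷ (9503/15700) = 141300/9503.
1.8⁴ = 10.4976 falls short of 141300/9503 but 1.8⁵ = 18.89568 reaches it, so n = 5.

5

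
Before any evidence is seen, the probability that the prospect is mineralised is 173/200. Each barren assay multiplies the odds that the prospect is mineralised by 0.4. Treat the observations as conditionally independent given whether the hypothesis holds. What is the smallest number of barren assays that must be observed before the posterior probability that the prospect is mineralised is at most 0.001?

Prior odds: 0.865 ÷ 0.135 = 173/27.
Likelihood ratio per barren assay = 0.4.
Target odds: 0.001 ÷ 0.999 = 1/999.
Require 0.4ⁿ ≤ 1/999 ÷ (173/27) = 1/6401.
0.4⁹ = 512/1953125 is still above 1/6401 but 0.4¹⁰ = 1024/9765625 is at or below it, so n = 10.

10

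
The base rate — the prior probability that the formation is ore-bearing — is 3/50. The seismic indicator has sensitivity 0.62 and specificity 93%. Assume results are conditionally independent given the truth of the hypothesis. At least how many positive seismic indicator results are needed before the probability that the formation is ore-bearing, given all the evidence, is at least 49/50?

Prior odds: 0.06 ÷ 0.94 = 3/47.
False-positive rate = 1 − 0.93 = 0.07; likelihood ratio of a positive = 0.62/0.07 = 62/7.
Target posterior odds = 0.98/0.02 = 49.
Need (3/47) × (62/7)ⁿ ≥ 49, i.e. (62/7)ⁿ ≥ 2303/3.
(62/7)³ = 238328/343 falls short of 2303/3 but (62/7)⁴ = 14776336/2401 reaches it, so n = 4.

4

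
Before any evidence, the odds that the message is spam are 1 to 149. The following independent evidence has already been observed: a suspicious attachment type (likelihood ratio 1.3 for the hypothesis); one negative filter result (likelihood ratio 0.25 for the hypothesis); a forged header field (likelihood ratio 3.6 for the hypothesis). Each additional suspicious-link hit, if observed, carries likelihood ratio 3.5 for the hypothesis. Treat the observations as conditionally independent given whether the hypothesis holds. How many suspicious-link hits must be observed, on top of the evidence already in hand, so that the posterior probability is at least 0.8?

Prior odds = 1/149.
Combined Bayes factor of the evidence already in hand = 1.3 × 0.25 × 3.6 = 1.17.
Odds after that evidence = (1/149) × 1.17 = 117/14900.
Target odds = 0.8/0.2 = 4.
Need 3.5ⁿ ≥ 4 ÷ (117/14900) = 59600/117.
3.5⁴ = 150.0625 falls short of 59600/117 but 3.5⁵ = 525.21875 reaches it, so n = 5.

5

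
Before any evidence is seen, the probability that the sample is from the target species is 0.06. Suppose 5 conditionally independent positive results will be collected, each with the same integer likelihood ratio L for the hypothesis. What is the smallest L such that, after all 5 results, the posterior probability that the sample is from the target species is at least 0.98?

4

Prior odds = 0.06/0.94 = 3/47.
Target odds = 0.98/0.02 = 49.
Need L⁵ ≥ 49 ÷ (3/47) = 2303/3.
3⁵ = 243 < 2303/3 ≤ 1024 = 4⁵, so L = 4.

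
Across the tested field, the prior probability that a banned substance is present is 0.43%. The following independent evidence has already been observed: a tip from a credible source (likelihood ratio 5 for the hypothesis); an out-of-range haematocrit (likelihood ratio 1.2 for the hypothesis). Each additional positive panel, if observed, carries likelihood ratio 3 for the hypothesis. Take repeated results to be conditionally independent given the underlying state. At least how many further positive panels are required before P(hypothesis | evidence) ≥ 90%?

6

Prior odds = 0.0043/0.9957 = 43/9957.
Combined Bayes factor of the evidence already in hand = 5 × 1.2 = 6.
Odds after that evidence = (43/9957) × 6 = 86/3319.
Target odds = 0.9/0.1 = 9.
Need 3ⁿ ≥ 9 ÷ (86/3319) = 29871/86.
3⁵ = 243 falls short of 29871/86 but 3⁶ = 729 reaches it, so n = 6.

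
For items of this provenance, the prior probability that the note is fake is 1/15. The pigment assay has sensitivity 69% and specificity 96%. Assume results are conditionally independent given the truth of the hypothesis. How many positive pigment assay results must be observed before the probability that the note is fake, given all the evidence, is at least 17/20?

2

Prior odds = (1/15)/(14/15) = 1/14.
False-positive rate = 1 − 0.96 = 0.04; likelihood ratio of a positive = 0.69/0.04 = 17.25.
Target posterior odds = 0.85/0.15 = 17/3.
Require 17.25ⁿ ≥ 17/3 ÷ (1/14) = 238/3.
17.25¹ = 17.25 falls short of 238/3 but 17.25² = 297.5625 reaches it, so n = 2.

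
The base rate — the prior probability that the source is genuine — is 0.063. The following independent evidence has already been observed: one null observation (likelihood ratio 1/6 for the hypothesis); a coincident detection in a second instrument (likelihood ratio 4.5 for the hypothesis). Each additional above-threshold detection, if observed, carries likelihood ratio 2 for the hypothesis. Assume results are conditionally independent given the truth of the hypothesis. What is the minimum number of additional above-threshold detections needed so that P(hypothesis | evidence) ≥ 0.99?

Prior odds = 0.063/0.937 = 63/937.
Combined Bayes factor of the evidence already in hand = (1/6) × 4.5 = 0.75.
Odds after that evidence = (63/937) × 0.75 = 189/3748.
Target odds = 0.99/0.01 = 99.
Need 2ⁿ ≥ 99 ÷ (189/3748) = 41228/21.
2¹⁰ = 1024 falls short of 41228/21 but 2¹¹ = 2048 reaches it, so n = 11.

11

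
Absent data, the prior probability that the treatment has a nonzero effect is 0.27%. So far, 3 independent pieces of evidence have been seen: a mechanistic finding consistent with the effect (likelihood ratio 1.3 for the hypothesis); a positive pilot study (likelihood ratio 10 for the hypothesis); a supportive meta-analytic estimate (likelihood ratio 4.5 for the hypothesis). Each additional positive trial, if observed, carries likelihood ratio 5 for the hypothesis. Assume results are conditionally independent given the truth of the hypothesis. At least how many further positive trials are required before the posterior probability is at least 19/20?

Prior odds = 0.0027/0.9973 = 27/9973.
Combined Bayes factor of the evidence already in hand = 1.3 × 10 × 4.5 = 58.5.
Odds after that evidence = (27/9973) × 58.5 = 3159/19946.
Target odds = 0.95/0.05 = 19.
Need 5ⁿ ≥ 19 ÷ (3159/19946) = 378974/3159.
5² = 25 falls short of 378974/3159 but 5³ = 125 reaches it, so n = 3.

3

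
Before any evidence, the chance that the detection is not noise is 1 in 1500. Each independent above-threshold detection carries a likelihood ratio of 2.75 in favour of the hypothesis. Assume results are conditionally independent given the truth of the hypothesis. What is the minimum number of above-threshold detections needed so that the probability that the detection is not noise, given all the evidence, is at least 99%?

12

Prior odds = (1/1500)/(1499/1500) = 1/1499.
Likelihood ratio per above-threshold detection = 2.75.
Target odds: 0.99 ÷ 0.01 = 99.
Require 2.75ⁿ ≥ 99 ÷ (1/1499) = 148401.
2.75¹¹ ≈68023.6 falls short of 148401 but 2.75¹² ≈187065 reaches it, so n = 12.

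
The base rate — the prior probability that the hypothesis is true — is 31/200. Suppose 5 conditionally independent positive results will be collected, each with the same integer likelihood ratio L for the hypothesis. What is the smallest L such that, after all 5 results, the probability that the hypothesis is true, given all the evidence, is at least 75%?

Prior odds = 0.155/0.845 = 31/169.
Target odds = 0.75/0.25 = 3.
Need L⁵ ≥ 3 ÷ (31/169) = 507/31.
1⁵ = 1 < 507/31 ≤ 32 = 2⁵, so L = 2.

2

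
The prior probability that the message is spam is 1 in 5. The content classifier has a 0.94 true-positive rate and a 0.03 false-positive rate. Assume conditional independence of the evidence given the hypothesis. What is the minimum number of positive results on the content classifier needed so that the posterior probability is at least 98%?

2

Prior odds = 0.2/0.8 = 0.25.
Likelihood ratio of a positive result = 0.94/0.03 = 94/3.
Target odds: 0.98 ÷ 0.02 = 49.
Require (94/3)ⁿ ≥ 49 ÷ 0.25 = 196.
(94/3)¹ = 94/3 falls short of 196 but (94/3)² = 8836/9 reaches it, so n = 2.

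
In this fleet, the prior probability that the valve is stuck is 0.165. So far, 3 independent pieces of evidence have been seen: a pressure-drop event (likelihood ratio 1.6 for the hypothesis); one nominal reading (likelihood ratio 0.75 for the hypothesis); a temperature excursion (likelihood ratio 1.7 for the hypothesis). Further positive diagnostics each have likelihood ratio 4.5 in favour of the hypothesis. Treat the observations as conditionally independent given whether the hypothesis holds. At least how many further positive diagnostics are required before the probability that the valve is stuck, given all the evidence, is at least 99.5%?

Prior odds = 0.165/0.835 = 33/167.
Combined Bayes factor of the evidence already in hand = 1.6 × 0.75 × 1.7 = 2.04.
Odds after that evidence = (33/167) × 2.04 = 1683/4175.
Target odds = 0.995/0.005 = 199.
Need 4.5ⁿ ≥ 199 ÷ (1683/4175) = 830825/1683.
4.5⁴ = 410.0625 falls short of 830825/1683 but 4.5⁵ = 1845.28125 reaches it, so n = 5.

5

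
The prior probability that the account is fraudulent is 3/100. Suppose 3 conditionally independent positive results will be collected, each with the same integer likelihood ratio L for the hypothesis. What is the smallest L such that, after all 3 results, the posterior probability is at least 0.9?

Prior odds = 0.03/0.97 = 3/97.
Target odds = 0.9/0.1 = 9.
Need L³ ≥ 9 ÷ (3/97) = 291.
6³ = 216 < 291 ≤ 343 = 7³, so L = 7.

7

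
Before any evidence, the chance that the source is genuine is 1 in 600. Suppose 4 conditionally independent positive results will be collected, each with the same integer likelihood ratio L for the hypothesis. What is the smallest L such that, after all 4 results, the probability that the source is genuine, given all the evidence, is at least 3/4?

Prior odds = (1/600)/(599/600) = 1/599.
Target odds = 0.75/0.25 = 3.
Need L⁴ ≥ 3 ÷ (1/599) = 1797.
6⁴ = 1296 < 1797 ≤ 2401 = 7⁴, so L = 7.

7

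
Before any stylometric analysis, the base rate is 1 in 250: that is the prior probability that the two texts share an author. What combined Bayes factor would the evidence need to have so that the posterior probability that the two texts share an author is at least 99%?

Prior odds = 0.004/0.996 = 1/249.
Target odds = 0.99/0.01 = 99.
Required Bayes factor = 99 ÷ (1/249) = 24651.

24651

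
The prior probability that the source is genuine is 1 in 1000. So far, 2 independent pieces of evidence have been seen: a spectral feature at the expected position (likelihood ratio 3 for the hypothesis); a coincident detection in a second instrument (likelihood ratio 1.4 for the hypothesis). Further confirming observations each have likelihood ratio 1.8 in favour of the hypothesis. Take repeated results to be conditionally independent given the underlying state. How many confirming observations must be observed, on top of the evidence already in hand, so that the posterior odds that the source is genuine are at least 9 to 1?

14

Prior odds = 0.001/0.999 = 1/999.
Combined Bayes factor of the evidence already in hand = 3 × 1.4 = 4.2.
Odds after that evidence = (1/999) × 4.2 = 7/1665.
Target odds = 9.
Need 1.8ⁿ ≥ 9 ÷ (7/1665) = 14985/7.
1.8¹³ ≈2082.3 falls short of 14985/7 but 1.8¹⁴ ≈3748.13 reaches it, so n = 14.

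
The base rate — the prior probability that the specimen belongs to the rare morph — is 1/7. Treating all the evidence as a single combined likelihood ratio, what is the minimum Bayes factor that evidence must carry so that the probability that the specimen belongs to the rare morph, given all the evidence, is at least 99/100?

Prior odds = (1/7)/(6/7) = 1/6.
Target odds = 0.99/0.01 = 99.
Required Bayes factor = 99 ÷ (1/6) = 594.

594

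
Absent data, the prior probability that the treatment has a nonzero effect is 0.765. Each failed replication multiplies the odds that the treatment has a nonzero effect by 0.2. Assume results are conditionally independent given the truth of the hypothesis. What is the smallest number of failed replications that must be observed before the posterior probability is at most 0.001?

6

Prior odds: 0.765 ÷ 0.235 = 153/47.
Likelihood ratio per failed replication = 0.2.
Target posterior odds = 0.001/0.999 = 1/999.
Require 0.2ⁿ ≤ 1/999 ÷ (153/47) = 47/152847.
0.2⁵ = 0.00032 is still above 47/152847 but 0.2⁶ = 1/15625 is at or below it, so n = 6.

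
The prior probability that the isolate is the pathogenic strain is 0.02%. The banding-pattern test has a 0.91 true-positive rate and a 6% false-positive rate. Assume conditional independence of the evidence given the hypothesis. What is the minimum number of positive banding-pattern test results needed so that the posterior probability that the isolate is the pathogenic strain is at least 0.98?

5

Prior odds = 0.0002/0.9998 = 1/4999.
Likelihood ratio of a positive result = 0.91/0.06 = 91/6.
Target posterior odds = 0.98/0.02 = 49.
Require (91/6)ⁿ ≥ 49 ÷ (1/4999) = 244951.
(91/6)⁴ = 68574961/1296 falls short of 244951 but (91/6)⁵ ≈802510 reaches it, so n = 5.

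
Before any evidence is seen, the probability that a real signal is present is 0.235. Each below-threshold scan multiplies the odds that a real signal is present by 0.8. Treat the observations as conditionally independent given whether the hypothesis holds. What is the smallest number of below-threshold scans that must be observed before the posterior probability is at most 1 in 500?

23

Prior odds: 0.235 ÷ 0.765 = 47/153.
Likelihood ratio per below-threshold scan = 0.8.
Target posterior odds = 0.002/0.998 = 1/499.
Require 0.8ⁿ ≤ 1/499 ÷ (47/153) = 153/23453.
0.8²² ≈0.0073787 is still above 153/23453 but 0.8²³ ≈0.00590296 is at or below it, so n = 23.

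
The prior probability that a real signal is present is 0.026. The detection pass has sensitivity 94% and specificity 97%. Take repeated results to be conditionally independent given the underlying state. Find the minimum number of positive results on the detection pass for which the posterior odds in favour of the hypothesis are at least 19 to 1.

2

Prior odds = 0.026/0.974 = 13/487.
False-positive rate = 1 − 0.97 = 0.03; likelihood ratio of a positive = 0.94/0.03 = 94/3.
Target odds = 19.
Require (94/3)ⁿ ≥ 19 ÷ (13/487) = 9253/13.
(94/3)¹ = 94/3 falls short of 9253/13 but (94/3)² = 8836/9 reaches it, so n = 2.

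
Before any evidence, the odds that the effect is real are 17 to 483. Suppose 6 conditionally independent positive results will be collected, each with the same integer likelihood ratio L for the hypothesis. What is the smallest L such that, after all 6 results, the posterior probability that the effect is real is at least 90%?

Prior odds = 17/483.
Target odds = 0.9/0.1 = 9.
Need L⁶ ≥ 9 ÷ (17/483) = 4347/17.
2⁶ = 64 < 4347/17 ≤ 729 = 3⁶, so L = 3.

3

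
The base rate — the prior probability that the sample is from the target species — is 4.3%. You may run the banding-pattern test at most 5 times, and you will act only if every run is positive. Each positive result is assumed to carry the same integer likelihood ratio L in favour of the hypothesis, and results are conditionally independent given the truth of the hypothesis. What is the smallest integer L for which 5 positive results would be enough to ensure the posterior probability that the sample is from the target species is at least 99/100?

5

Prior odds = 0.043/0.957 = 43/957.
Target odds = 0.99/0.01 = 99.
Need L⁵ ≥ 99 ÷ (43/957) = 94743/43.
4⁵ = 1024 < 94743/43 ≤ 3125 = 5⁵, so L = 5.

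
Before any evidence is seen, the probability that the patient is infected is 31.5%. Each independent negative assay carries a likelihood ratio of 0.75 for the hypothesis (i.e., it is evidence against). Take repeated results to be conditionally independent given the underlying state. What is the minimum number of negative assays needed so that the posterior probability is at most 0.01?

14

Prior odds = 0.315/0.685 = 63/137.
Likelihood ratio per negative assay = 0.75.
Target posterior odds = 0.01/0.99 = 1/99.
Need (63/137) × 0.75ⁿ ≤ 1/99, i.e. 0.75ⁿ ≤ 137/6237.
0.75¹³ = 1594323/67108864 is still above 137/6237 but 0.75¹⁴ = 4782969/268435456 is at or below it, so n = 14.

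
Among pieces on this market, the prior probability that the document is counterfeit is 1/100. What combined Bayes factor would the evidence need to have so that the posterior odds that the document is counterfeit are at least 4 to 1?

Prior odds = 0.01/0.99 = 1/99.
Target odds = 4.
Required Bayes factor = 4 ÷ (1/99) = 396.

396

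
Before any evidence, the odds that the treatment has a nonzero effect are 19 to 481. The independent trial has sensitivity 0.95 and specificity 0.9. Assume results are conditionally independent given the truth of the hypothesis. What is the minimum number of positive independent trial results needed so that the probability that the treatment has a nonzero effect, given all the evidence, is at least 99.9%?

5

Prior odds = 19/481.
False-positive rate = 1 − 0.9 = 0.1; likelihood ratio of a positive = 0.95/0.1 = 9.5.
Target odds: 0.999 ÷ 0.001 = 999.
Require 9.5ⁿ ≥ 999 ÷ (19/481) = 480519/19.
9.5⁴ = 8145.0625 falls short of 480519/19 but 9.5⁵ = 77378.09375 reaches it, so n = 5.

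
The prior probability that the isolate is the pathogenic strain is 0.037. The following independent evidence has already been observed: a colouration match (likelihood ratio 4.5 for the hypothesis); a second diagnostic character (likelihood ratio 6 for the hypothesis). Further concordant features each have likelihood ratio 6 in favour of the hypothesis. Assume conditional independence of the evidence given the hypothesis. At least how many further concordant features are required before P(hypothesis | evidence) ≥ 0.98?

Prior odds = 0.037/0.963 = 37/963.
Combined Bayes factor of the evidence already in hand = 4.5 × 6 = 27.
Odds after that evidence = (37/963) × 27 = 111/107.
Target odds = 0.98/0.02 = 49.
Need 6ⁿ ≥ 49 ÷ (111/107) = 5243/111.
6² = 36 falls short of 5243/111 but 6³ = 216 reaches it, so n = 3.

3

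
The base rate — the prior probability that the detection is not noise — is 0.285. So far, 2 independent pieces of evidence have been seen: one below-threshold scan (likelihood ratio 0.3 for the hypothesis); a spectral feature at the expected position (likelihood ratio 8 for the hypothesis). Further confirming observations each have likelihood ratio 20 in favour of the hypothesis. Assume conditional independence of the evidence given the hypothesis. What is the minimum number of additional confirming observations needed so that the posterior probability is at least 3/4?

1

Prior odds = 0.285/0.715 = 57/143.
Combined Bayes factor of the evidence already in hand = 0.3 × 8 = 2.4.
Odds after that evidence = (57/143) × 2.4 = 684/715.
Target odds = 0.75/0.25 = 3.
Need 20ⁿ ≥ 3 ÷ (684/715) = 715/228.
20¹ = 20, which meets the required 715/228; so n = 1.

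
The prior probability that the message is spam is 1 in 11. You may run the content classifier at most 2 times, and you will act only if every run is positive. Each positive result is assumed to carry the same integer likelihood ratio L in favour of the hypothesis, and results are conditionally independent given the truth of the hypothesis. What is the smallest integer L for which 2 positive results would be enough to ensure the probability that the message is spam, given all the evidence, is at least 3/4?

6

Prior odds = (1/11)/(10/11) = 0.1.
Target odds = 0.75/0.25 = 3.
Need L² ≥ 3 ÷ 0.1 = 30.
5² = 25 < 30 ≤ 36 = 6², so L = 6.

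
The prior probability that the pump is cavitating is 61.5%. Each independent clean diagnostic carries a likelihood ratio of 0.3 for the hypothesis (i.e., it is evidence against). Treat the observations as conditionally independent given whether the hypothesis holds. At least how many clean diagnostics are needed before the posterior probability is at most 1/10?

Prior odds: 0.615 ÷ 0.385 = 123/77.
Likelihood ratio per clean diagnostic = 0.3.
Target odds: 0.1 ÷ 0.9 = 1/9.
Need (123/77) × 0.3ⁿ ≤ 1/9, i.e. 0.3ⁿ ≤ 77/1107.
0.3² = 0.09 is still above 77/1107 but 0.3³ = 0.027 is at or below it, so n = 3.

3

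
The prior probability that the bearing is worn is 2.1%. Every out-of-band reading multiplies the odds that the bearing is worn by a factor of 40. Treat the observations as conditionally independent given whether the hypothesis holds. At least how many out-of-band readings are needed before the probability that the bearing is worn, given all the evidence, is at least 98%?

3

Prior odds: 0.021 ÷ 0.979 = 21/979.
Likelihood ratio per out-of-band reading = 40.
Target posterior odds = 0.98/0.02 = 49.
Need (21/979) × 40ⁿ ≥ 49, i.e. 40ⁿ ≥ 6853/3.
40² = 1600 falls short of 6853/3 but 40³ = 64000 reaches it, so n = 3.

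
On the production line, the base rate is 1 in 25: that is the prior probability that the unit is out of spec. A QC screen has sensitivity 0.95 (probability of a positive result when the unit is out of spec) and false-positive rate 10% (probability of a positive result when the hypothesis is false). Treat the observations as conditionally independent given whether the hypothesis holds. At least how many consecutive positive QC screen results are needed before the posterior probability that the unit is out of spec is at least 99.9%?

Prior odds: 0.04 ÷ 0.96 = 1/24.
Likelihood ratio of a positive result = 0.95/0.1 = 9.5.
Target posterior odds = 0.999/0.001 = 999.
Need (1/24) × 9.5ⁿ ≥ 999, i.e. 9.5ⁿ ≥ 23976.
9.5⁴ = 8145.0625 falls short of 23976 but 9.5⁵ = 77378.09375 reaches it, so n = 5.

5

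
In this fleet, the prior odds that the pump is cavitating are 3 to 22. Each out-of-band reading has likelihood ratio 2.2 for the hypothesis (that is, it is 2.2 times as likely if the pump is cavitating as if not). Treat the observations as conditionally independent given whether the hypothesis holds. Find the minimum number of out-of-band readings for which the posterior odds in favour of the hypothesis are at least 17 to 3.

Prior odds = 3/22.
Likelihood ratio per out-of-band reading = 2.2.
Target odds = 17/3.
Require 2.2ⁿ ≥ 17/3 ÷ (3/22) = 374/9.
2.2⁴ = 23.4256 falls short of 374/9 but 2.2⁵ = 51.53632 reaches it, so n = 5.

5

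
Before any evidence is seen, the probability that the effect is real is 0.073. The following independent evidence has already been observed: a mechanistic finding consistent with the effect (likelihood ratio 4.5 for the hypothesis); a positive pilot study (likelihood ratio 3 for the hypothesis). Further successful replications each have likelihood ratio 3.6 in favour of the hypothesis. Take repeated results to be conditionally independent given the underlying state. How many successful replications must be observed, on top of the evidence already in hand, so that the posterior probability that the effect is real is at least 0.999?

6

Prior odds = 0.073/0.927 = 73/927.
Combined Bayes factor of the evidence already in hand = 4.5 × 3 = 13.5.
Odds after that evidence = (73/927) × 13.5 = 219/206.
Target odds = 0.999/0.001 = 999.
Need 3.6ⁿ ≥ 999 ÷ (219/206) = 68598/73.
3.6⁵ = 604.66176 falls short of 68598/73 but 3.6⁶ = 34012224/15625 reaches it, so n = 6.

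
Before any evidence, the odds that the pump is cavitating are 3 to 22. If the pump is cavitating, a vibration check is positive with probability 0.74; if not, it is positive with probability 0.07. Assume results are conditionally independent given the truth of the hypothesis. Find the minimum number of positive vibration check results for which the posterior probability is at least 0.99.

Prior odds = 3/22.
Likelihood ratio of a positive = 0.74/0.07 = 74/7.
Target odds: 0.99 ÷ 0.01 = 99.
Need (3/22) × (74/7)ⁿ ≥ 99, i.e. (74/7)ⁿ ≥ 726.
(74/7)² = 5476/49 falls short of 726 but (74/7)³ = 405224/343 reaches it, so n = 3.

3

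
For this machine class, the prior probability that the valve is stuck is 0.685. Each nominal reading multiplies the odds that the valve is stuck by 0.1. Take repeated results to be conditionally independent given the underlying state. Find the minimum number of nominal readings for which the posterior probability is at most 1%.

Prior odds = 0.685/0.315 = 137/63.
Likelihood ratio per nominal reading = 0.1.
Target odds: 0.01 ÷ 0.99 = 1/99.
Require 0.1ⁿ ≤ 1/99 ÷ (137/63) = 7/1507.
0.1² = 0.01 is still above 7/1507 but 0.1³ = 0.001 is at or below it, so n = 3.

3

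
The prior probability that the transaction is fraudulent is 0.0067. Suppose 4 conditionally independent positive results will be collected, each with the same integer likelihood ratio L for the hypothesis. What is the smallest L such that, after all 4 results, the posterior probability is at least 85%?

Prior odds = 0.0067/0.9933 = 67/9933.
Target odds = 0.85/0.15 = 17/3.
Need L⁴ ≥ 17/3 ÷ (67/9933) = 56287/67.
5⁴ = 625 < 56287/67 ≤ 1296 = 6⁴, so L = 6.

6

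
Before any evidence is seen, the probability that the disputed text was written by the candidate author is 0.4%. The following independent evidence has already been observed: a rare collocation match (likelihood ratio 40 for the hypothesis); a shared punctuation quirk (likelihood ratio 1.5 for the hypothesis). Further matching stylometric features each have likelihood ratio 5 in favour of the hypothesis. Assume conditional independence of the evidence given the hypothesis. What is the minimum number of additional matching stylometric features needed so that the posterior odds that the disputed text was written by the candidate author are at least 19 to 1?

3

Prior odds = 0.004/0.996 = 1/249.
Combined Bayes factor of the evidence already in hand = 40 × 1.5 = 60.
Odds after that evidence = (1/249) × 60 = 20/83.
Target odds = 19.
Need 5ⁿ ≥ 19 ÷ (20/83) = 78.85.
5² = 25 falls short of 78.85 but 5³ = 125 reaches it, so n = 3.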